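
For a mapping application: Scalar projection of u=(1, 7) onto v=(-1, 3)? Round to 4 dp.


u.v = 20, |v| = sqrt(10) = 3.1623
Scalar projection = u.v / |v| = 20 / sqrt(10) = 6.3246

6.3246


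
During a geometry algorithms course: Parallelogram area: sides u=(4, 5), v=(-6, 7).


|u x v| = |4*7 - 5*(-6)|
= |28 - (-30)| = 58

58


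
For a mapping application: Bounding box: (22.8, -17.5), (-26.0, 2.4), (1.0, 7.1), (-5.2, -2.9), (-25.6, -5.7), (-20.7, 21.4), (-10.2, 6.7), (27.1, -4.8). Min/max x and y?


x range: [-26, 27.1]
y range: [-17.5, 21.4]
Bounding box: (-26,-17.5) to (27.1,21.4)

(-26,-17.5) to (27.1,21.4)


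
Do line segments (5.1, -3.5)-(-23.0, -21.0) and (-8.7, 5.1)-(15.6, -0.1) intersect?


Cross products: d1=-137.22, d2=-708.59, d3=-483.16, d4=88.21
d1*d2 < 0 and d3*d4 < 0? no

No, they don't intersect


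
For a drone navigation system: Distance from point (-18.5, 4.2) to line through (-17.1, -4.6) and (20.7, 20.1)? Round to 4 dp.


|cross product| = 367.22
|line direction| = sqrt(2038.93) = 45.1545
Distance = 367.22/sqrt(2038.93) = 8.1325

8.1325


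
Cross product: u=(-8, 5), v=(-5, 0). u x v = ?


u x v = u_x*v_y - u_y*v_x = (-8)*0 - 5*(-5)
= 0 - (-25) = 25

25


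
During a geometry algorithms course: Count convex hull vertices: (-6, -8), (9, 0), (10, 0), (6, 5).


Convex hull vertices (CCW): (-6, -8), (10, 0), (6, 5)
Count = 3

3


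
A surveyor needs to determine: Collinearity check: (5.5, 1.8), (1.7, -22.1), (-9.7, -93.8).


Cross product: (1.7-5.5)*((-93.8)-1.8) - ((-22.1)-1.8)*((-9.7)-5.5)
= 0

Yes, collinear


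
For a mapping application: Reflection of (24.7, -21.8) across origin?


Reflection over origin: (x,y) -> (-x,-y)
(24.7, -21.8) -> (-24.7, 21.8)

(-24.7, 21.8)


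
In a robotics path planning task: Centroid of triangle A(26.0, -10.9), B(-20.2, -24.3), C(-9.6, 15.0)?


Centroid = ((x_A+x_B+x_C)/3, (y_A+y_B+y_C)/3)
= ((26+(-20.2)+(-9.6))/3, ((-10.9)+(-24.3)+15)/3)
= (-1.2667, -6.7333)

(-1.2667, -6.7333)


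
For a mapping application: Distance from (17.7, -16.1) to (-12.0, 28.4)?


dx=-29.7, dy=44.5
d^2 = (-29.7)^2 + 44.5^2 = 2862.34
d = sqrt(2862.34) = 53.5008

53.5008


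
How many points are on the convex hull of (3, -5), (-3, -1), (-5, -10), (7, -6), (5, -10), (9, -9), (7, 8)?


Convex hull vertices (CCW): (-5, -10), (5, -10), (9, -9), (7, 8), (-3, -1)
Count = 5

5


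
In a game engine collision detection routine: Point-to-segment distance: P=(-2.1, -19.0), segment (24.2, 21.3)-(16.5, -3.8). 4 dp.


Project P onto AB: t = 1 (clamped to [0,1])
Closest point on segment: (16.5, -3.8)
Distance: 24.0208

24.0208


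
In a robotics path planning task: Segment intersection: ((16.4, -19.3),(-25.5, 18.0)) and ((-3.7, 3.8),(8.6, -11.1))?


Cross products: d1=15.36, d2=-150.16, d3=-218.16, d4=-52.64
d1*d2 < 0 and d3*d4 < 0? no

No, they don't intersect


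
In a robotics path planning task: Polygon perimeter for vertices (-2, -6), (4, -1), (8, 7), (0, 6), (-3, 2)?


Sides: (-2, -6)->(4, -1): sqrt(61) = 7.81025, (4, -1)->(8, 7): sqrt(80) = 8.944272, (8, 7)->(0, 6): sqrt(65) = 8.062258, (0, 6)->(-3, 2): sqrt(25) = 5, (-3, 2)->(-2, -6): sqrt(65) = 8.062258
Sum = 37.879038
Perimeter = 37.879

37.879


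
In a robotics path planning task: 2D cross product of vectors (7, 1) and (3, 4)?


u x v = u_x*v_y - u_y*v_x = 7*4 - 1*3
= 28 - 3 = 25

25


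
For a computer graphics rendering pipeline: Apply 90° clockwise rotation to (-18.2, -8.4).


90° CW: (x,y) -> (y, -x)
(-18.2,-8.4) -> (-8.4, 18.2)

(-8.4, 18.2)


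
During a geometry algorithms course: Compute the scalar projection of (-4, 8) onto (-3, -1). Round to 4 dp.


u.v = 4, |v| = sqrt(10) = 3.1623
Scalar projection = u.v / |v| = 4 / sqrt(10) = 1.2649

1.2649


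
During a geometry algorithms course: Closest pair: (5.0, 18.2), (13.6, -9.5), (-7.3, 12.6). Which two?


d(P0,P1) = 29.0043, d(P0,P2) = 13.5148, d(P1,P2) = 30.4174
Closest: P0 and P2

Closest pair: (5.0, 18.2) and (-7.3, 12.6), distance = 13.5148


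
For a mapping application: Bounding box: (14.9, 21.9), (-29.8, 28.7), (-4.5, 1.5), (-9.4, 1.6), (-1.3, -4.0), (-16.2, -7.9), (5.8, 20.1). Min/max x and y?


x range: [-29.8, 14.9]
y range: [-7.9, 28.7]
Bounding box: (-29.8,-7.9) to (14.9,28.7)

(-29.8,-7.9) to (14.9,28.7)


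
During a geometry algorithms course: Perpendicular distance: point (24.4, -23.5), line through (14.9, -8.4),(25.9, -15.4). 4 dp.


|cross product| = 99.6
|line direction| = sqrt(170) = 13.0384
Distance = 99.6/sqrt(170) = 7.639

7.639


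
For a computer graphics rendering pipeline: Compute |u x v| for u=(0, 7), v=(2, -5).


|u x v| = |0*(-5) - 7*2|
= |0 - 14| = 14

14


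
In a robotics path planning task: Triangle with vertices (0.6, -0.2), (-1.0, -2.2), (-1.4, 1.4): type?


Side lengths squared: AB^2=6.56, BC^2=13.12, CA^2=6.56
Sorted: [6.56, 6.56, 13.12]
By sides: Isosceles, By angles: Right

Isosceles, Right


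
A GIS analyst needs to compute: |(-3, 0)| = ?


|u| = sqrt((-3)^2 + 0^2) = sqrt(9) = 3

3


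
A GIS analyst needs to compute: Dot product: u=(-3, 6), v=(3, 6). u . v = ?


u . v = u_x*v_x + u_y*v_y = (-3)*3 + 6*6
= (-9) + 36 = 27

27


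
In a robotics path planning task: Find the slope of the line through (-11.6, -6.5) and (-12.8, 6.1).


slope = (y2-y1)/(x2-x1) = (6.1-(-6.5))/((-12.8)-(-11.6)) = 12.6/(-1.2) = -10.5

-10.5


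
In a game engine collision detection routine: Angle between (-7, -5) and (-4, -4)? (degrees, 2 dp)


u.v = 48, |u| = sqrt(74) = 8.6023, |v| = sqrt(32) = 5.6569
cos(theta) = u.v/(|u||v|) = 48/sqrt(2368) = 0.986394
theta = acos(0.986394) = 9.46 degrees

9.46 degrees


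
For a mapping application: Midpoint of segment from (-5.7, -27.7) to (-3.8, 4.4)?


M = (((-5.7)+(-3.8))/2, ((-27.7)+4.4)/2)
= (-4.75, -11.65)

(-4.75, -11.65)


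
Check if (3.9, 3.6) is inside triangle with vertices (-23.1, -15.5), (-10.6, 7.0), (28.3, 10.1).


Cross products: AB x AP = -368.75, BC x BP = -177.21, CA x CP = -290.54
All same sign? yes

Yes, inside


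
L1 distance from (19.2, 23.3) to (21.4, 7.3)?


|19.2-21.4| + |23.3-7.3| = 2.2 + 16 = 18.2

18.2


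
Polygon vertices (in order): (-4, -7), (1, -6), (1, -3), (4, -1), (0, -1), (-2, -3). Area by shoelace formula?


Shoelace sum: ((-4)*(-6) - 1*(-7)) + (1*(-3) - 1*(-6)) + (1*(-1) - 4*(-3)) + (4*(-1) - 0*(-1)) + (0*(-3) - (-2)*(-1)) + ((-2)*(-7) - (-4)*(-3))
= 41
Area = |41|/2 = 20.5

20.5


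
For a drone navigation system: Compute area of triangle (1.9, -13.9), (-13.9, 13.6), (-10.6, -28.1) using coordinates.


Area = |x_A(y_B-y_C) + x_B(y_C-y_A) + x_C(y_A-y_B)|/2
= |79.23 + 197.38 + 291.5|/2
= 568.11/2 = 284.055

284.055


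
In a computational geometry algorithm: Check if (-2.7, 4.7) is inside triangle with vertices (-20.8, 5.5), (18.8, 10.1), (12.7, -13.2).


Cross products: AB x AP = -114.94, BC x BP = -468.01, CA x CP = -311.67
All same sign? yes

Yes, inside


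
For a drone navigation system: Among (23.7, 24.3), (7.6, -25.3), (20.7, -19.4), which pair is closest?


d(P0,P1) = 52.1476, d(P0,P2) = 43.8029, d(P1,P2) = 14.3673
Closest: P1 and P2

Closest pair: (7.6, -25.3) and (20.7, -19.4), distance = 14.3673


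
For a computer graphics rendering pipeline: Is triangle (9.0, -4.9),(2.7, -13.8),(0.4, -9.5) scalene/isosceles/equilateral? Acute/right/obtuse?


Side lengths squared: AB^2=118.9, BC^2=23.78, CA^2=95.12
Sorted: [23.78, 95.12, 118.9]
By sides: Scalene, By angles: Right

Scalene, Right


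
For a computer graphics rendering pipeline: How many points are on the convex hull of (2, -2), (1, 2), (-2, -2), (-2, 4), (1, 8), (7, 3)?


Convex hull vertices (CCW): (-2, -2), (2, -2), (7, 3), (1, 8), (-2, 4)
Count = 5

5


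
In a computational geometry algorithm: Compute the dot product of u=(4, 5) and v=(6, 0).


u . v = u_x*v_x + u_y*v_y = 4*6 + 5*0
= 24 + 0 = 24

24


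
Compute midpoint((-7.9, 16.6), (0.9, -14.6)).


M = (((-7.9)+0.9)/2, (16.6+(-14.6))/2)
= (-3.5, 1)

(-3.5, 1)


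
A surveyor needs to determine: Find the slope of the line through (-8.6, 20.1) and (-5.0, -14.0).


slope = (y2-y1)/(x2-x1) = ((-14)-20.1)/((-5)-(-8.6)) = (-34.1)/3.6 = -9.4722

-9.4722


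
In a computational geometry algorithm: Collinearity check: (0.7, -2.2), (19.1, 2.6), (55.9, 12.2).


Cross product: (19.1-0.7)*(12.2-(-2.2)) - (2.6-(-2.2))*(55.9-0.7)
= 0

Yes, collinear


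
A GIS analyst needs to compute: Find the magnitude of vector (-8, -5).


|u| = sqrt((-8)^2 + (-5)^2) = sqrt(89) = 9.434

9.434


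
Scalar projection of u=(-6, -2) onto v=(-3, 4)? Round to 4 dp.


u.v = 10, |v| = sqrt(25) = 5
Scalar projection = u.v / |v| = 10 / sqrt(25) = 2

2


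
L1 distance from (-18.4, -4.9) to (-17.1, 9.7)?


|(-18.4)-(-17.1)| + |(-4.9)-9.7| = 1.3 + 14.6 = 15.9

15.9


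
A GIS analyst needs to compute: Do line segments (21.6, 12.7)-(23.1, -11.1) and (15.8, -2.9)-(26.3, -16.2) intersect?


Cross products: d1=240.94, d2=10.99, d3=-161.44, d4=68.51
d1*d2 < 0 and d3*d4 < 0? no

No, they don't intersect


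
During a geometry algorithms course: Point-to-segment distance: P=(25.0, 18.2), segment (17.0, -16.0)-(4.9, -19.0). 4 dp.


Project P onto AB: t = 0 (clamped to [0,1])
Closest point on segment: (17, -16)
Distance: 35.1232

35.1232


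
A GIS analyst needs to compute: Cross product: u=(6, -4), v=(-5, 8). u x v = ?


u x v = u_x*v_y - u_y*v_x = 6*8 - (-4)*(-5)
= 48 - 20 = 28

28


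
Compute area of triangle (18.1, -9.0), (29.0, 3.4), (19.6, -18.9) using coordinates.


Area = |x_A(y_B-y_C) + x_B(y_C-y_A) + x_C(y_A-y_B)|/2
= |403.63 + (-287.1) + (-243.04)|/2
= 126.51/2 = 63.255

63.255


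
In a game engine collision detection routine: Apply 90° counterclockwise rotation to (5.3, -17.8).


90° CCW: (x,y) -> (-y, x)
(5.3,-17.8) -> (17.8, 5.3)

(17.8, 5.3)


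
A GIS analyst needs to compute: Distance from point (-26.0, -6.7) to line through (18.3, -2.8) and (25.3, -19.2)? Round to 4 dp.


|cross product| = 753.82
|line direction| = sqrt(317.96) = 17.8314
Distance = 753.82/sqrt(317.96) = 42.2748

42.2748


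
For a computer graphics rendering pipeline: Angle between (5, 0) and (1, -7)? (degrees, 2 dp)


u.v = 5, |u| = sqrt(25) = 5, |v| = sqrt(50) = 7.0711
cos(theta) = u.v/(|u||v|) = 5/sqrt(1250) = 0.141421
theta = acos(0.141421) = 81.87 degrees

81.87 degrees


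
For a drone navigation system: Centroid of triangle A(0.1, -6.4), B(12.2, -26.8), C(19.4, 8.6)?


Centroid = ((x_A+x_B+x_C)/3, (y_A+y_B+y_C)/3)
= ((0.1+12.2+19.4)/3, ((-6.4)+(-26.8)+8.6)/3)
= (10.5667, -8.2)

(10.5667, -8.2)


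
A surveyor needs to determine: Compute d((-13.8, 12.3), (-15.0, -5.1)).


dx=-1.2, dy=-17.4
d^2 = (-1.2)^2 + (-17.4)^2 = 304.2
d = sqrt(304.2) = 17.4413

17.4413


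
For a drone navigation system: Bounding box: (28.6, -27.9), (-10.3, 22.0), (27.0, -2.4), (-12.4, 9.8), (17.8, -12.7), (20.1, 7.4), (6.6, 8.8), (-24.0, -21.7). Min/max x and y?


x range: [-24, 28.6]
y range: [-27.9, 22]
Bounding box: (-24,-27.9) to (28.6,22)

(-24,-27.9) to (28.6,22)


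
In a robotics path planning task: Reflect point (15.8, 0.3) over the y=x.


Reflection over y=x: (x,y) -> (y,x)
(15.8, 0.3) -> (0.3, 15.8)

(0.3, 15.8)


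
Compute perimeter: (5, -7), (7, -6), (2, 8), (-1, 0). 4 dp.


Sides: (5, -7)->(7, -6): sqrt(5) = 2.236068, (7, -6)->(2, 8): sqrt(221) = 14.866069, (2, 8)->(-1, 0): sqrt(73) = 8.544004, (-1, 0)->(5, -7): sqrt(85) = 9.219544
Sum = 34.865685
Perimeter = 34.8657

34.8657


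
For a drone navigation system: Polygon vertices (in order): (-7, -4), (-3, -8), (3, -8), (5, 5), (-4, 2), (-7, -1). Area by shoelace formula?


Shoelace sum: ((-7)*(-8) - (-3)*(-4)) + ((-3)*(-8) - 3*(-8)) + (3*5 - 5*(-8)) + (5*2 - (-4)*5) + ((-4)*(-1) - (-7)*2) + ((-7)*(-4) - (-7)*(-1))
= 216
Area = |216|/2 = 108

108


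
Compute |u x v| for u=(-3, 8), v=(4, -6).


|u x v| = |(-3)*(-6) - 8*4|
= |18 - 32| = 14

14


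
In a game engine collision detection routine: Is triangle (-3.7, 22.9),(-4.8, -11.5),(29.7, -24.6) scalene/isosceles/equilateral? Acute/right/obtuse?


Side lengths squared: AB^2=1184.57, BC^2=1361.86, CA^2=3371.81
Sorted: [1184.57, 1361.86, 3371.81]
By sides: Scalene, By angles: Obtuse

Scalene, Obtuse


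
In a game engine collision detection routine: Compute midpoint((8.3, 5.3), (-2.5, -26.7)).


M = ((8.3+(-2.5))/2, (5.3+(-26.7))/2)
= (2.9, -10.7)

(2.9, -10.7)


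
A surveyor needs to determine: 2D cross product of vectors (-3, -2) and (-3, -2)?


u x v = u_x*v_y - u_y*v_x = (-3)*(-2) - (-2)*(-3)
= 6 - 6 = 0

0


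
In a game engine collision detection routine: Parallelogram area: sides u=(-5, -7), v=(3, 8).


|u x v| = |(-5)*8 - (-7)*3|
= |(-40) - (-21)| = 19

19


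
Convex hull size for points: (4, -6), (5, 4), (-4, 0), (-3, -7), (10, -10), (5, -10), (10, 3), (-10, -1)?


Convex hull vertices (CCW): (-10, -1), (-3, -7), (5, -10), (10, -10), (10, 3), (5, 4)
Count = 6

6


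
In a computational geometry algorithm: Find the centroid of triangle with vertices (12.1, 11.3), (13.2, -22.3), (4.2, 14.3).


Centroid = ((x_A+x_B+x_C)/3, (y_A+y_B+y_C)/3)
= ((12.1+13.2+4.2)/3, (11.3+(-22.3)+14.3)/3)
= (9.8333, 1.1)

(9.8333, 1.1)


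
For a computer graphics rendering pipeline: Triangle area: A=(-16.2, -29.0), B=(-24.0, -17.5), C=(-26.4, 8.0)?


Area = |x_A(y_B-y_C) + x_B(y_C-y_A) + x_C(y_A-y_B)|/2
= |413.1 + (-888) + 303.6|/2
= 171.3/2 = 85.65

85.65


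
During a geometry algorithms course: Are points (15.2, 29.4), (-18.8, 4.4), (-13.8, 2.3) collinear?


Cross product: ((-18.8)-15.2)*(2.3-29.4) - (4.4-29.4)*((-13.8)-15.2)
= 196.4

No, not collinear


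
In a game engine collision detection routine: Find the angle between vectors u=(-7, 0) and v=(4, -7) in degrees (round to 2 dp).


u.v = -28, |u| = sqrt(49) = 7, |v| = sqrt(65) = 8.0623
cos(theta) = u.v/(|u||v|) = -28/sqrt(3185) = -0.496139
theta = acos(-0.496139) = 119.74 degrees

119.74 degrees


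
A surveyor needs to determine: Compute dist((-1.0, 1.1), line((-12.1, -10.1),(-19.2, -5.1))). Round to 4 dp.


|cross product| = 135.02
|line direction| = sqrt(75.41) = 8.6839
Distance = 135.02/sqrt(75.41) = 15.5483

15.5483


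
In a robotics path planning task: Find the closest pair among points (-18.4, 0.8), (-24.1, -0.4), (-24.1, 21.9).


d(P0,P1) = 5.8249, d(P0,P2) = 21.8563, d(P1,P2) = 22.3
Closest: P0 and P1

Closest pair: (-18.4, 0.8) and (-24.1, -0.4), distance = 5.8249


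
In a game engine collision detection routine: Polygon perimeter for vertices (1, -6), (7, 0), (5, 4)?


Sides: (1, -6)->(7, 0): sqrt(72) = 8.485281, (7, 0)->(5, 4): sqrt(20) = 4.472136, (5, 4)->(1, -6): sqrt(116) = 10.77033
Sum = 23.727747
Perimeter = 23.7277

23.7277


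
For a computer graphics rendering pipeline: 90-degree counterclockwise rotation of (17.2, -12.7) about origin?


90° CCW: (x,y) -> (-y, x)
(17.2,-12.7) -> (12.7, 17.2)

(12.7, 17.2)


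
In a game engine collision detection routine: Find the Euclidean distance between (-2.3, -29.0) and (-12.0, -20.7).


dx=-9.7, dy=8.3
d^2 = (-9.7)^2 + 8.3^2 = 162.98
d = sqrt(162.98) = 12.7664

12.7664


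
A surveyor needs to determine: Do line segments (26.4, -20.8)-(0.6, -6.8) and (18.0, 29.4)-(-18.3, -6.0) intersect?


Cross products: d1=2119.62, d2=698.1, d3=-1177.56, d4=243.96
d1*d2 < 0 and d3*d4 < 0? no

No, they don't intersect


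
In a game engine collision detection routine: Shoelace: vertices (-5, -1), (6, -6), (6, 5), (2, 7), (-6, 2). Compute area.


Shoelace sum: ((-5)*(-6) - 6*(-1)) + (6*5 - 6*(-6)) + (6*7 - 2*5) + (2*2 - (-6)*7) + ((-6)*(-1) - (-5)*2)
= 196
Area = |196|/2 = 98

98


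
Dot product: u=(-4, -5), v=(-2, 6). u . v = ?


u . v = u_x*v_x + u_y*v_y = (-4)*(-2) + (-5)*6
= 8 + (-30) = -22

-22


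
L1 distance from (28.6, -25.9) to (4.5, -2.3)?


|28.6-4.5| + |(-25.9)-(-2.3)| = 24.1 + 23.6 = 47.7

47.7


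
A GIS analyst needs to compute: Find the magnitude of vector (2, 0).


|u| = sqrt(2^2 + 0^2) = sqrt(4) = 2

2


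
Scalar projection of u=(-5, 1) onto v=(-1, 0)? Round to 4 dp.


u.v = 5, |v| = sqrt(1) = 1
Scalar projection = u.v / |v| = 5 / sqrt(1) = 5

5


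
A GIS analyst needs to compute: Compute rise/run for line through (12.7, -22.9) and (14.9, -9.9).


slope = (y2-y1)/(x2-x1) = ((-9.9)-(-22.9))/(14.9-12.7) = 13/2.2 = 5.9091

5.9091


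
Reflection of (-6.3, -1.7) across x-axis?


Reflection over x-axis: (x,y) -> (x,-y)
(-6.3, -1.7) -> (-6.3, 1.7)

(-6.3, 1.7)


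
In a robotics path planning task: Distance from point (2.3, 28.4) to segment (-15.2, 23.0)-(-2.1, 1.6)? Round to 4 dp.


Project P onto AB: t = 0.1806 (clamped to [0,1])
Closest point on segment: (-12.8344, 19.1355)
Distance: 17.7448

17.7448


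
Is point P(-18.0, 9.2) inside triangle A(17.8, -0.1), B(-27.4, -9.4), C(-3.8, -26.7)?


Cross products: AB x AP = -753.3, BC x BP = 601.58, CA x CP = 1153.16
All same sign? no

No, outside


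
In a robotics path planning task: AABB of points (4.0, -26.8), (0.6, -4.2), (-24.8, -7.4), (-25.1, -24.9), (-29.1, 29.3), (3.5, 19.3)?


x range: [-29.1, 4]
y range: [-26.8, 29.3]
Bounding box: (-29.1,-26.8) to (4,29.3)

(-29.1,-26.8) to (4,29.3)


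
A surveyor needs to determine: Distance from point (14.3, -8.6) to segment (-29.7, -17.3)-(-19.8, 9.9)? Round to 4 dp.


Project P onto AB: t = 0.8023 (clamped to [0,1])
Closest point on segment: (-21.7568, 4.5236)
Distance: 38.3709

38.3709


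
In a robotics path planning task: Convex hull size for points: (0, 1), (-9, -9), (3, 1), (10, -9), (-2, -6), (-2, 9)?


Convex hull vertices (CCW): (-9, -9), (10, -9), (-2, 9)
Count = 3

3


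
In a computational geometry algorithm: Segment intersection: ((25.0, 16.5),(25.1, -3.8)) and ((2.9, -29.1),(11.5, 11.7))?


Cross products: d1=-509.52, d2=-688.18, d3=-453.19, d4=-274.53
d1*d2 < 0 and d3*d4 < 0? no

No, they don't intersect


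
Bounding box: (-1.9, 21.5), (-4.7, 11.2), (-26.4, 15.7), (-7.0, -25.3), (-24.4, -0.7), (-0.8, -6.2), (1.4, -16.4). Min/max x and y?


x range: [-26.4, 1.4]
y range: [-25.3, 21.5]
Bounding box: (-26.4,-25.3) to (1.4,21.5)

(-26.4,-25.3) to (1.4,21.5)


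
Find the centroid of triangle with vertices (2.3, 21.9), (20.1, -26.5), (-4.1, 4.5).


Centroid = ((x_A+x_B+x_C)/3, (y_A+y_B+y_C)/3)
= ((2.3+20.1+(-4.1))/3, (21.9+(-26.5)+4.5)/3)
= (6.1, -0.0333)

(6.1, -0.0333)


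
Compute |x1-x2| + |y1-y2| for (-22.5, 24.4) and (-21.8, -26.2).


|(-22.5)-(-21.8)| + |24.4-(-26.2)| = 0.7 + 50.6 = 51.3

51.3


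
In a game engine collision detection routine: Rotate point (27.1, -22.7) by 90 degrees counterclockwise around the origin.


90° CCW: (x,y) -> (-y, x)
(27.1,-22.7) -> (22.7, 27.1)

(22.7, 27.1)


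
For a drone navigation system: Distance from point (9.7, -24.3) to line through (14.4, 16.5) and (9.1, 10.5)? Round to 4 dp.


|cross product| = 188.04
|line direction| = sqrt(64.09) = 8.0056
Distance = 188.04/sqrt(64.09) = 23.4885

23.4885


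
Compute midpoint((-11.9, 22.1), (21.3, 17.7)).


M = (((-11.9)+21.3)/2, (22.1+17.7)/2)
= (4.7, 19.9)

(4.7, 19.9)


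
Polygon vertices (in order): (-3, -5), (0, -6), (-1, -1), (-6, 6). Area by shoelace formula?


Shoelace sum: ((-3)*(-6) - 0*(-5)) + (0*(-1) - (-1)*(-6)) + ((-1)*6 - (-6)*(-1)) + ((-6)*(-5) - (-3)*6)
= 48
Area = |48|/2 = 24

24


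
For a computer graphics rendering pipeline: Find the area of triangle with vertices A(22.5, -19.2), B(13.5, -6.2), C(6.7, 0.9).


Area = |x_A(y_B-y_C) + x_B(y_C-y_A) + x_C(y_A-y_B)|/2
= |(-159.75) + 271.35 + (-87.1)|/2
= 24.5/2 = 12.25

12.25


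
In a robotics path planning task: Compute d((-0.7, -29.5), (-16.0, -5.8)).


dx=-15.3, dy=23.7
d^2 = (-15.3)^2 + 23.7^2 = 795.78
d = sqrt(795.78) = 28.2096

28.2096


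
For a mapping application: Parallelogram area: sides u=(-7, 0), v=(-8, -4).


|u x v| = |(-7)*(-4) - 0*(-8)|
= |28 - 0| = 28

28


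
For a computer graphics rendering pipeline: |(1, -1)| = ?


|u| = sqrt(1^2 + (-1)^2) = sqrt(2) = 1.4142

1.4142


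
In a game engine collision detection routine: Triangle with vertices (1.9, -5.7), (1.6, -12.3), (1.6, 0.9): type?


Side lengths squared: AB^2=43.65, BC^2=174.24, CA^2=43.65
Sorted: [43.65, 43.65, 174.24]
By sides: Isosceles, By angles: Obtuse

Isosceles, Obtuse


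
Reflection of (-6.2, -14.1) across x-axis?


Reflection over x-axis: (x,y) -> (x,-y)
(-6.2, -14.1) -> (-6.2, 14.1)

(-6.2, 14.1)


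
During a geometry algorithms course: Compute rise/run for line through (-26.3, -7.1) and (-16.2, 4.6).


slope = (y2-y1)/(x2-x1) = (4.6-(-7.1))/((-16.2)-(-26.3)) = 11.7/10.1 = 1.1584

1.1584


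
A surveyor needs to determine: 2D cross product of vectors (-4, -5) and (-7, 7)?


u x v = u_x*v_y - u_y*v_x = (-4)*7 - (-5)*(-7)
= (-28) - 35 = -63

-63


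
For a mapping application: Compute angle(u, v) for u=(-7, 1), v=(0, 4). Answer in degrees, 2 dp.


u.v = 4, |u| = sqrt(50) = 7.0711, |v| = sqrt(16) = 4
cos(theta) = u.v/(|u||v|) = 4/sqrt(800) = 0.141421
theta = acos(0.141421) = 81.87 degrees

81.87 degrees


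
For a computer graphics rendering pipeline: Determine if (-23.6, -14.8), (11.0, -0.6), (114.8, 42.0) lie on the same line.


Cross product: (11-(-23.6))*(42-(-14.8)) - ((-0.6)-(-14.8))*(114.8-(-23.6))
= 0

Yes, collinear


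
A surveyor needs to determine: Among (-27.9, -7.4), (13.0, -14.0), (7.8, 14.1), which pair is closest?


d(P0,P1) = 41.4291, d(P0,P2) = 41.6742, d(P1,P2) = 28.5771
Closest: P1 and P2

Closest pair: (13.0, -14.0) and (7.8, 14.1), distance = 28.5771


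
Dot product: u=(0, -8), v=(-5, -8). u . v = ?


u . v = u_x*v_x + u_y*v_y = 0*(-5) + (-8)*(-8)
= 0 + 64 = 64

64


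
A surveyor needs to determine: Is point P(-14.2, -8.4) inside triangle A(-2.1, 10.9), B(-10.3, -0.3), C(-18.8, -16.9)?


Cross products: AB x AP = 22.74, BC x BP = 4.11, CA x CP = 14.07
All same sign? yes

Yes, inside


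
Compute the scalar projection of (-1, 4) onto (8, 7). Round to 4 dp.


u.v = 20, |v| = sqrt(113) = 10.6301
Scalar projection = u.v / |v| = 20 / sqrt(113) = 1.8814

1.8814


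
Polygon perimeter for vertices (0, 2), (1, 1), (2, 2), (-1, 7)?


Sides: (0, 2)->(1, 1): sqrt(2) = 1.414214, (1, 1)->(2, 2): sqrt(2) = 1.414214, (2, 2)->(-1, 7): sqrt(34) = 5.830952, (-1, 7)->(0, 2): sqrt(26) = 5.09902
Sum = 13.7584
Perimeter = 13.7584

13.7584


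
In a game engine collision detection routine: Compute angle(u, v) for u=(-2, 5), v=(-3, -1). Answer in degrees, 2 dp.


u.v = 1, |u| = sqrt(29) = 5.3852, |v| = sqrt(10) = 3.1623
cos(theta) = u.v/(|u||v|) = 1/sqrt(290) = 0.058722
theta = acos(0.058722) = 86.63 degrees

86.63 degrees


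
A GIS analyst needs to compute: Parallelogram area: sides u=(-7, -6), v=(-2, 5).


|u x v| = |(-7)*5 - (-6)*(-2)|
= |(-35) - 12| = 47

47


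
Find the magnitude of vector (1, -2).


|u| = sqrt(1^2 + (-2)^2) = sqrt(5) = 2.2361

2.2361


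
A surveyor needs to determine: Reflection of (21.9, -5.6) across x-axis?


Reflection over x-axis: (x,y) -> (x,-y)
(21.9, -5.6) -> (21.9, 5.6)

(21.9, 5.6)


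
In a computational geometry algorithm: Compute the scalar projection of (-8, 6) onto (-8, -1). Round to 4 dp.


u.v = 58, |v| = sqrt(65) = 8.0623
Scalar projection = u.v / |v| = 58 / sqrt(65) = 7.194

7.194


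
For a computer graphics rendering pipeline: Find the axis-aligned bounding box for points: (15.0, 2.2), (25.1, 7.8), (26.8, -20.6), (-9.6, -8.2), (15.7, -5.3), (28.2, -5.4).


x range: [-9.6, 28.2]
y range: [-20.6, 7.8]
Bounding box: (-9.6,-20.6) to (28.2,7.8)

(-9.6,-20.6) to (28.2,7.8)


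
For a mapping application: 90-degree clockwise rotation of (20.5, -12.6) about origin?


90° CW: (x,y) -> (y, -x)
(20.5,-12.6) -> (-12.6, -20.5)

(-12.6, -20.5)


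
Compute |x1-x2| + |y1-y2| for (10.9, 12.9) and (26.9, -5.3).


|10.9-26.9| + |12.9-(-5.3)| = 16 + 18.2 = 34.2

34.2


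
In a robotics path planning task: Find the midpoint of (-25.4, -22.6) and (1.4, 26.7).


M = (((-25.4)+1.4)/2, ((-22.6)+26.7)/2)
= (-12, 2.05)

(-12, 2.05)


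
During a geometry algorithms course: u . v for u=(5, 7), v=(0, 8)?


u . v = u_x*v_x + u_y*v_y = 5*0 + 7*8
= 0 + 56 = 56

56


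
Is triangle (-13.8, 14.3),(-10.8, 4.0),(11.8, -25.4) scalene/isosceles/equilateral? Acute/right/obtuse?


Side lengths squared: AB^2=115.09, BC^2=1375.12, CA^2=2231.45
Sorted: [115.09, 1375.12, 2231.45]
By sides: Scalene, By angles: Obtuse

Scalene, Obtuse


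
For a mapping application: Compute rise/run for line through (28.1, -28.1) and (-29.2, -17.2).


slope = (y2-y1)/(x2-x1) = ((-17.2)-(-28.1))/((-29.2)-28.1) = 10.9/(-57.3) = -0.1902

-0.1902


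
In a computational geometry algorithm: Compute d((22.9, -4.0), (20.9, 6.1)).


dx=-2, dy=10.1
d^2 = (-2)^2 + 10.1^2 = 106.01
d = sqrt(106.01) = 10.2961

10.2961


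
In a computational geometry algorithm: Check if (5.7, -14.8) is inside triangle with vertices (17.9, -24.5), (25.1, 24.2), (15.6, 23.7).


Cross products: AB x AP = 663.98, BC x BP = 360.8, CA x CP = -565.73
All same sign? no

No, outside


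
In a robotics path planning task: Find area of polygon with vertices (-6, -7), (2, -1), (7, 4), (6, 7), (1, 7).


Shoelace sum: ((-6)*(-1) - 2*(-7)) + (2*4 - 7*(-1)) + (7*7 - 6*4) + (6*7 - 1*7) + (1*(-7) - (-6)*7)
= 130
Area = |130|/2 = 65

65


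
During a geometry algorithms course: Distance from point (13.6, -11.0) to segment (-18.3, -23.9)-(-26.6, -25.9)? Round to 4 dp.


Project P onto AB: t = 0 (clamped to [0,1])
Closest point on segment: (-18.3, -23.9)
Distance: 34.4096

34.4096


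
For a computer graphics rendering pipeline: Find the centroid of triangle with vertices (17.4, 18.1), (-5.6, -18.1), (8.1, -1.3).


Centroid = ((x_A+x_B+x_C)/3, (y_A+y_B+y_C)/3)
= ((17.4+(-5.6)+8.1)/3, (18.1+(-18.1)+(-1.3))/3)
= (6.6333, -0.4333)

(6.6333, -0.4333)


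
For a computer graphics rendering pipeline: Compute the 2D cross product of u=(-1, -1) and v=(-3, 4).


u x v = u_x*v_y - u_y*v_x = (-1)*4 - (-1)*(-3)
= (-4) - 3 = -7

-7


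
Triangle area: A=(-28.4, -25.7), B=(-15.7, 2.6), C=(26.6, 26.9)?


Area = |x_A(y_B-y_C) + x_B(y_C-y_A) + x_C(y_A-y_B)|/2
= |690.12 + (-825.82) + (-752.78)|/2
= 888.48/2 = 444.24

444.24


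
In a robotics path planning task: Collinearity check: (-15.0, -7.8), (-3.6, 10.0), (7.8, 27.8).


Cross product: ((-3.6)-(-15))*(27.8-(-7.8)) - (10-(-7.8))*(7.8-(-15))
= 0

Yes, collinear


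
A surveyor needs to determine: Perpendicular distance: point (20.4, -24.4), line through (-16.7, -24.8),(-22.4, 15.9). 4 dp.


|cross product| = 1512.25
|line direction| = sqrt(1688.98) = 41.0972
Distance = 1512.25/sqrt(1688.98) = 36.7969

36.7969


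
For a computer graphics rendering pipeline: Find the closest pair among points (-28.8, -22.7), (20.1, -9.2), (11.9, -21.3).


d(P0,P1) = 50.7293, d(P0,P2) = 40.7241, d(P1,P2) = 14.6168
Closest: P1 and P2

Closest pair: (20.1, -9.2) and (11.9, -21.3), distance = 14.6168


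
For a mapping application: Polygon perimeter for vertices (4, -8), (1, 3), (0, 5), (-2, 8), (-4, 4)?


Sides: (4, -8)->(1, 3): sqrt(130) = 11.401754, (1, 3)->(0, 5): sqrt(5) = 2.236068, (0, 5)->(-2, 8): sqrt(13) = 3.605551, (-2, 8)->(-4, 4): sqrt(20) = 4.472136, (-4, 4)->(4, -8): sqrt(208) = 14.422205
Sum = 36.137714
Perimeter = 36.1377

36.1377


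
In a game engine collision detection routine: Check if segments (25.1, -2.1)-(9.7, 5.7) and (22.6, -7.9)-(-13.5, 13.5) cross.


Cross products: d1=-262.88, d2=-214.9, d3=108.82, d4=60.84
d1*d2 < 0 and d3*d4 < 0? no

No, they don't intersect


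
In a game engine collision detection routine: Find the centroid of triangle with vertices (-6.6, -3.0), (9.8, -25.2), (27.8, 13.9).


Centroid = ((x_A+x_B+x_C)/3, (y_A+y_B+y_C)/3)
= (((-6.6)+9.8+27.8)/3, ((-3)+(-25.2)+13.9)/3)
= (10.3333, -4.7667)

(10.3333, -4.7667)


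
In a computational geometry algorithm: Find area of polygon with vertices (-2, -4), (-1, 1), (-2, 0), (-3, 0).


Shoelace sum: ((-2)*1 - (-1)*(-4)) + ((-1)*0 - (-2)*1) + ((-2)*0 - (-3)*0) + ((-3)*(-4) - (-2)*0)
= 8
Area = |8|/2 = 4

4


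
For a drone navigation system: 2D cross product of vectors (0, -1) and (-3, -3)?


u x v = u_x*v_y - u_y*v_x = 0*(-3) - (-1)*(-3)
= 0 - 3 = -3

-3


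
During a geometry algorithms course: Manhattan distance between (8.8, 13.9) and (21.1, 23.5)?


|8.8-21.1| + |13.9-23.5| = 12.3 + 9.6 = 21.9

21.9


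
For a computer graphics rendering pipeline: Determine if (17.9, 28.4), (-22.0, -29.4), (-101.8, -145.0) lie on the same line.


Cross product: ((-22)-17.9)*((-145)-28.4) - ((-29.4)-28.4)*((-101.8)-17.9)
= 0

Yes, collinear


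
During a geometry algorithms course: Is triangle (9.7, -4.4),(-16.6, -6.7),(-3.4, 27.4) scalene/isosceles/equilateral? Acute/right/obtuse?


Side lengths squared: AB^2=696.98, BC^2=1337.05, CA^2=1182.85
Sorted: [696.98, 1182.85, 1337.05]
By sides: Scalene, By angles: Acute

Scalene, Acute


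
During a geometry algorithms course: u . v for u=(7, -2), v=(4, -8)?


u . v = u_x*v_x + u_y*v_y = 7*4 + (-2)*(-8)
= 28 + 16 = 44

44


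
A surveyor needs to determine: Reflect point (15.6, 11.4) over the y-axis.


Reflection over y-axis: (x,y) -> (-x,y)
(15.6, 11.4) -> (-15.6, 11.4)

(-15.6, 11.4)


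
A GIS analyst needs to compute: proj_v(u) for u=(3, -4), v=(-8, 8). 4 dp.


u.v = -56, |v| = sqrt(128) = 11.3137
Scalar projection = u.v / |v| = -56 / sqrt(128) = -4.9497

-4.9497


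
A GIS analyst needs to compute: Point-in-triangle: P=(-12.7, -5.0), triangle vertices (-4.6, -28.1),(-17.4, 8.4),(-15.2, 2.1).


Cross products: AB x AP = -0.03, BC x BP = 0.13, CA x CP = 0.24
All same sign? no

No, outside


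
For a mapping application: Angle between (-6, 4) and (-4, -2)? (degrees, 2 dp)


u.v = 16, |u| = sqrt(52) = 7.2111, |v| = sqrt(20) = 4.4721
cos(theta) = u.v/(|u||v|) = 16/sqrt(1040) = 0.496139
theta = acos(0.496139) = 60.26 degrees

60.26 degrees


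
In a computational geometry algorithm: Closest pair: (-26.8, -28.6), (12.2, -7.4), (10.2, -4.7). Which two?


d(P0,P1) = 44.3896, d(P0,P2) = 44.0478, d(P1,P2) = 3.3601
Closest: P1 and P2

Closest pair: (12.2, -7.4) and (10.2, -4.7), distance = 3.3601


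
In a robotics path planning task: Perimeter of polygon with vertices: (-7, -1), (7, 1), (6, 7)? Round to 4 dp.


Sides: (-7, -1)->(7, 1): sqrt(200) = 14.142136, (7, 1)->(6, 7): sqrt(37) = 6.082763, (6, 7)->(-7, -1): sqrt(233) = 15.264338
Sum = 35.489237
Perimeter = 35.4892

35.4892


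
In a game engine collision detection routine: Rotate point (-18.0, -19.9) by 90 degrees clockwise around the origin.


90° CW: (x,y) -> (y, -x)
(-18,-19.9) -> (-19.9, 18)

(-19.9, 18)


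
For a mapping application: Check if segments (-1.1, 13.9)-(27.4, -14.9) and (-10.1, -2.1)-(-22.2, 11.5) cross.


Cross products: d1=-316, d2=-355.12, d3=-715.2, d4=-676.08
d1*d2 < 0 and d3*d4 < 0? no

No, they don't intersect


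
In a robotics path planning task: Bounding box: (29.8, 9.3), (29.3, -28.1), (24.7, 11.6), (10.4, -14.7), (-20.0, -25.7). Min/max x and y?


x range: [-20, 29.8]
y range: [-28.1, 11.6]
Bounding box: (-20,-28.1) to (29.8,11.6)

(-20,-28.1) to (29.8,11.6)


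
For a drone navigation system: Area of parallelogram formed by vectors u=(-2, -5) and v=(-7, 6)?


|u x v| = |(-2)*6 - (-5)*(-7)|
= |(-12) - 35| = 47

47


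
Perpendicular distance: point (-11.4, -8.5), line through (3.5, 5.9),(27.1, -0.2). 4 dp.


|cross product| = 430.73
|line direction| = sqrt(594.17) = 24.3756
Distance = 430.73/sqrt(594.17) = 17.6705

17.6705


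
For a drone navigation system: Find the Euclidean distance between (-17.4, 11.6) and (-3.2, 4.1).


dx=14.2, dy=-7.5
d^2 = 14.2^2 + (-7.5)^2 = 257.89
d = sqrt(257.89) = 16.059

16.059


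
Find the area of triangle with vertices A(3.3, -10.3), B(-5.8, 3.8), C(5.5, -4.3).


Area = |x_A(y_B-y_C) + x_B(y_C-y_A) + x_C(y_A-y_B)|/2
= |26.73 + (-34.8) + (-77.55)|/2
= 85.62/2 = 42.81

42.81


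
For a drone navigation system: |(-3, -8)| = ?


|u| = sqrt((-3)^2 + (-8)^2) = sqrt(73) = 8.544

8.544


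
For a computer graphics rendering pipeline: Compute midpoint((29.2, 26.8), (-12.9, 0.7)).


M = ((29.2+(-12.9))/2, (26.8+0.7)/2)
= (8.15, 13.75)

(8.15, 13.75)


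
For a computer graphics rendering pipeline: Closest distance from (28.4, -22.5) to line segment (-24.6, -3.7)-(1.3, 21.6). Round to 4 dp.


Project P onto AB: t = 0.6843 (clamped to [0,1])
Closest point on segment: (-6.8764, 13.613)
Distance: 50.4834

50.4834


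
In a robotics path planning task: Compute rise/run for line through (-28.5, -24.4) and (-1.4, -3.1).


slope = (y2-y1)/(x2-x1) = ((-3.1)-(-24.4))/((-1.4)-(-28.5)) = 21.3/27.1 = 0.786

0.786


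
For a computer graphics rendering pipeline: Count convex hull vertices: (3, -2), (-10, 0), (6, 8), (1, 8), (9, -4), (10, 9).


Convex hull vertices (CCW): (-10, 0), (9, -4), (10, 9), (1, 8)
Count = 4

4


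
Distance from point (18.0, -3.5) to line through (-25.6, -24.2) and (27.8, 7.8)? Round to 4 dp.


|cross product| = 289.82
|line direction| = sqrt(3875.56) = 62.254
Distance = 289.82/sqrt(3875.56) = 4.6554

4.6554


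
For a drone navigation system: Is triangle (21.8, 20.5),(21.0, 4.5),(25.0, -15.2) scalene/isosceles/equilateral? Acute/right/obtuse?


Side lengths squared: AB^2=256.64, BC^2=404.09, CA^2=1284.73
Sorted: [256.64, 404.09, 1284.73]
By sides: Scalene, By angles: Obtuse

Scalene, Obtuse


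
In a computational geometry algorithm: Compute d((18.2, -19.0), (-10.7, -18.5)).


dx=-28.9, dy=0.5
d^2 = (-28.9)^2 + 0.5^2 = 835.46
d = sqrt(835.46) = 28.9043

28.9043


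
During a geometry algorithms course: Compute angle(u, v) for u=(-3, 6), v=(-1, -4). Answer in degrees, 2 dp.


u.v = -21, |u| = sqrt(45) = 6.7082, |v| = sqrt(17) = 4.1231
cos(theta) = u.v/(|u||v|) = -21/sqrt(765) = -0.759257
theta = acos(-0.759257) = 139.4 degrees

139.4 degrees


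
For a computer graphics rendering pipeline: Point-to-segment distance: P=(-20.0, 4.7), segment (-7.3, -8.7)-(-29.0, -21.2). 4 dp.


Project P onto AB: t = 0.1724 (clamped to [0,1])
Closest point on segment: (-11.0401, -10.8544)
Distance: 17.9505

17.9505


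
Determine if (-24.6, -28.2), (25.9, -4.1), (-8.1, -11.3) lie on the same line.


Cross product: (25.9-(-24.6))*((-11.3)-(-28.2)) - ((-4.1)-(-28.2))*((-8.1)-(-24.6))
= 455.8

No, not collinear


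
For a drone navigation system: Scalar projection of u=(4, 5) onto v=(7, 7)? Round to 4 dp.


u.v = 63, |v| = sqrt(98) = 9.8995
Scalar projection = u.v / |v| = 63 / sqrt(98) = 6.364

6.364


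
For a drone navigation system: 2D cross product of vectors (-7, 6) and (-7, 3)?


u x v = u_x*v_y - u_y*v_x = (-7)*3 - 6*(-7)
= (-21) - (-42) = 21

21


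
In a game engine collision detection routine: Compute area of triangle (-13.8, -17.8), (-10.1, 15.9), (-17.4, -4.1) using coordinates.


Area = |x_A(y_B-y_C) + x_B(y_C-y_A) + x_C(y_A-y_B)|/2
= |(-276) + (-138.37) + 586.38|/2
= 172.01/2 = 86.005

86.005


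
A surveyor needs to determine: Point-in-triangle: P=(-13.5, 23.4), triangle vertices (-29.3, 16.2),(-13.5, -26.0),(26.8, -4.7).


Cross products: AB x AP = 780.52, BC x BP = 1990.82, CA x CP = -734.14
All same sign? no

No, outside


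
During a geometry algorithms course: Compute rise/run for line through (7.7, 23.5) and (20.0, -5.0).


slope = (y2-y1)/(x2-x1) = ((-5)-23.5)/(20-7.7) = (-28.5)/12.3 = -2.3171

-2.3171


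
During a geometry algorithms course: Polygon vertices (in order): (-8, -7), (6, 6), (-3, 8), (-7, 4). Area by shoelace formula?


Shoelace sum: ((-8)*6 - 6*(-7)) + (6*8 - (-3)*6) + ((-3)*4 - (-7)*8) + ((-7)*(-7) - (-8)*4)
= 185
Area = |185|/2 = 92.5

92.5


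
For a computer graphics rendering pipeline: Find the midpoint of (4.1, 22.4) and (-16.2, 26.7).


M = ((4.1+(-16.2))/2, (22.4+26.7)/2)
= (-6.05, 24.55)

(-6.05, 24.55)


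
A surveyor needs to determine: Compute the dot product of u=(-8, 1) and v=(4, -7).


u . v = u_x*v_x + u_y*v_y = (-8)*4 + 1*(-7)
= (-32) + (-7) = -39

-39


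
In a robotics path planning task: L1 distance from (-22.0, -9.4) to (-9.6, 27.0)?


|(-22)-(-9.6)| + |(-9.4)-27| = 12.4 + 36.4 = 48.8

48.8


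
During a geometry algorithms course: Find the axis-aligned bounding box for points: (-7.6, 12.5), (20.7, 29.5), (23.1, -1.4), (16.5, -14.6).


x range: [-7.6, 23.1]
y range: [-14.6, 29.5]
Bounding box: (-7.6,-14.6) to (23.1,29.5)

(-7.6,-14.6) to (23.1,29.5)


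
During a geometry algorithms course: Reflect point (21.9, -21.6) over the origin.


Reflection over origin: (x,y) -> (-x,-y)
(21.9, -21.6) -> (-21.9, 21.6)

(-21.9, 21.6)


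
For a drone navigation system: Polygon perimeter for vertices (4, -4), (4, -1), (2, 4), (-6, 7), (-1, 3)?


Sides: (4, -4)->(4, -1): sqrt(9) = 3, (4, -1)->(2, 4): sqrt(29) = 5.385165, (2, 4)->(-6, 7): sqrt(73) = 8.544004, (-6, 7)->(-1, 3): sqrt(41) = 6.403124, (-1, 3)->(4, -4): sqrt(74) = 8.602325
Sum = 31.934618
Perimeter = 31.9346

31.9346


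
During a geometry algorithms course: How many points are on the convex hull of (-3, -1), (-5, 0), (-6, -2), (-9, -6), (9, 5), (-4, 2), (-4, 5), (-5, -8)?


Convex hull vertices (CCW): (-9, -6), (-5, -8), (9, 5), (-4, 5)
Count = 4

4


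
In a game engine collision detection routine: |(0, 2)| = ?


|u| = sqrt(0^2 + 2^2) = sqrt(4) = 2

2


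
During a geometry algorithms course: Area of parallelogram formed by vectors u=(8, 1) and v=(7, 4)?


|u x v| = |8*4 - 1*7|
= |32 - 7| = 25

25


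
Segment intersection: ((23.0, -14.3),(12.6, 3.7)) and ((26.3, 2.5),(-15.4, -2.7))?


Cross products: d1=683.4, d2=-121.28, d3=-234.12, d4=570.56
d1*d2 < 0 and d3*d4 < 0? yes

Yes, they intersect


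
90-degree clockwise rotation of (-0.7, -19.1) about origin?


90° CW: (x,y) -> (y, -x)
(-0.7,-19.1) -> (-19.1, 0.7)

(-19.1, 0.7)


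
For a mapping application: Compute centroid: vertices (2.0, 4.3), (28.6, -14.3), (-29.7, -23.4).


Centroid = ((x_A+x_B+x_C)/3, (y_A+y_B+y_C)/3)
= ((2+28.6+(-29.7))/3, (4.3+(-14.3)+(-23.4))/3)
= (0.3, -11.1333)

(0.3, -11.1333)


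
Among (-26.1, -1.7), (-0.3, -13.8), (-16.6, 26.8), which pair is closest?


d(P0,P1) = 28.4965, d(P0,P2) = 30.0416, d(P1,P2) = 43.7499
Closest: P0 and P1

Closest pair: (-26.1, -1.7) and (-0.3, -13.8), distance = 28.4965


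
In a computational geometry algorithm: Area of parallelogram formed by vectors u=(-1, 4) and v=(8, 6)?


|u x v| = |(-1)*6 - 4*8|
= |(-6) - 32| = 38

38


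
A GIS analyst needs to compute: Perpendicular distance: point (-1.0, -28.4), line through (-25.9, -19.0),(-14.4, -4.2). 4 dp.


|cross product| = 476.62
|line direction| = sqrt(351.29) = 18.7427
Distance = 476.62/sqrt(351.29) = 25.4296

25.4296


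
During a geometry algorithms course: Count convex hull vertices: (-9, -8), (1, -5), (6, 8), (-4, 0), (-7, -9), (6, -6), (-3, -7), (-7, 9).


Convex hull vertices (CCW): (-9, -8), (-7, -9), (6, -6), (6, 8), (-7, 9)
Count = 5

5


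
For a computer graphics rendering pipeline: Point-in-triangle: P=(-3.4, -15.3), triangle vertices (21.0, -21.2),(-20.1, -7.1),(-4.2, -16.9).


Cross products: AB x AP = 101.55, BC x BP = 33.28, CA x CP = 43.76
All same sign? yes

Yes, inside


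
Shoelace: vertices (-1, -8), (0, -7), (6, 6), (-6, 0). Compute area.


Shoelace sum: ((-1)*(-7) - 0*(-8)) + (0*6 - 6*(-7)) + (6*0 - (-6)*6) + ((-6)*(-8) - (-1)*0)
= 133
Area = |133|/2 = 66.5

66.5
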